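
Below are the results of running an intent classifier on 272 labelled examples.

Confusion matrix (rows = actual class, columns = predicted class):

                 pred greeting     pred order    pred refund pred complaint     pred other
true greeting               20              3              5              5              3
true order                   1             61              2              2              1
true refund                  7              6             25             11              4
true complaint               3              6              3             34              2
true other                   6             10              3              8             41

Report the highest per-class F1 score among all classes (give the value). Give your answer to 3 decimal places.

0.797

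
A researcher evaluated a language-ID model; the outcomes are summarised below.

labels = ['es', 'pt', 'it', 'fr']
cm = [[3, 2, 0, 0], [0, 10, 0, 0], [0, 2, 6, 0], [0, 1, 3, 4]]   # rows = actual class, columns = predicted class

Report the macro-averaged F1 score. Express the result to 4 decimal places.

0.7306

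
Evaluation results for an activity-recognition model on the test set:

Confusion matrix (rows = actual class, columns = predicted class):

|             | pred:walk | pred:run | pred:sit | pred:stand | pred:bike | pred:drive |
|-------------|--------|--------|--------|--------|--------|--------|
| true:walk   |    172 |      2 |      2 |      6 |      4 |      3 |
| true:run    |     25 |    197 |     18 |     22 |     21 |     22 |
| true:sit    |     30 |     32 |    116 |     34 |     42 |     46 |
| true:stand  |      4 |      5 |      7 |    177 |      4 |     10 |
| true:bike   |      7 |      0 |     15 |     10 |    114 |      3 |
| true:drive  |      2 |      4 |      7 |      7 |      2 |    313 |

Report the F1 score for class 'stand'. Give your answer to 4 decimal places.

Treat 'stand' as positive and all other classes as negative.
F1 score = 2·TP/(2·TP+FP+FN).
stand: TP=177, FP=6+22+34+10+7=79, FN=4+5+7+4+10=30 → 354/463 = 0.76458

0.7646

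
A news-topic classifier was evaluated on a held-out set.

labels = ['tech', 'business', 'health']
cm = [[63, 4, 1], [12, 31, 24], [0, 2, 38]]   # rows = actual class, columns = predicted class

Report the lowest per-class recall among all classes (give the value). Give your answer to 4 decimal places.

Per-class recall (TP/(TP+FN)):
  tech: TP=63, FN=4+1=5 → 63/68 = 0.92647
  business: TP=31, FN=12+24=36 → 31/67 = 0.46269
  health: TP=38, FN=0+2=2 → 38/40 = 0.95000
Lowest is class 'business' with recall = 0.4627.

0.4627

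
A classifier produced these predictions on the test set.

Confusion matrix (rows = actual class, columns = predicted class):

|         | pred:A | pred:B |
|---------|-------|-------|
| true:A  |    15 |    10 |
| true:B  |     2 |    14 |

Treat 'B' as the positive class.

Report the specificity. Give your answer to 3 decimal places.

0.600

Specificity = TN/(TN+FP) = 15/(15+10) = 0.600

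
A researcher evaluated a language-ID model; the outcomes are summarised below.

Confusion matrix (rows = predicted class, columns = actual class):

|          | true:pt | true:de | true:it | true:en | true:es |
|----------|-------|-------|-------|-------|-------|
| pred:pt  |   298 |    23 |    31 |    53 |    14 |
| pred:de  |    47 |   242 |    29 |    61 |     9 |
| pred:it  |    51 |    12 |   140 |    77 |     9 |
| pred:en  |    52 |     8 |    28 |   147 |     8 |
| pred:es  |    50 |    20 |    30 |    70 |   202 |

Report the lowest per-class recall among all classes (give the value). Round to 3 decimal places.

Per-class recall (TP/(TP+FN)):
  pt: TP=298, FN=47+51+52+50=200 → 298/498 = 0.5984
  de: TP=242, FN=23+12+8+20=63 → 242/305 = 0.7934
  it: TP=140, FN=31+29+28+30=118 → 140/258 = 0.5426
  en: TP=147, FN=53+61+77+70=261 → 147/408 = 0.3603
  es: TP=202, FN=14+9+9+8=40 → 202/242 = 0.8347
Lowest is class 'en' with recall = 0.360.

0.360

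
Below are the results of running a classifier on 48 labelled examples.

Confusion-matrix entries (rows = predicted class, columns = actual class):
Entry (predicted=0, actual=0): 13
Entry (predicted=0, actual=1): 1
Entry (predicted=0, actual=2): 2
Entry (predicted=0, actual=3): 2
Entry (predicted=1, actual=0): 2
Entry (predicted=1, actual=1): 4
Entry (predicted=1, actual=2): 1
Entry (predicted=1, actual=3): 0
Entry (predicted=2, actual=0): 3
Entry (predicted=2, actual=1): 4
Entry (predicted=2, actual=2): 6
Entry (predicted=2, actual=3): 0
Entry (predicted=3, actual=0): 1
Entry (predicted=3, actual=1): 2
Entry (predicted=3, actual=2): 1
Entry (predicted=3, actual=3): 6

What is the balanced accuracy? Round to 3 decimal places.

0.599

Balanced accuracy = mean of per-class recall.
  0: recall = 13/19 = 0.6842
  1: recall = 4/11 = 0.3636
  2: recall = 6/10 = 0.6000
  3: recall = 6/8 = 0.7500
Mean = (0.6842 + 0.3636 + 0.6000 + 0.7500) / 4 = 0.599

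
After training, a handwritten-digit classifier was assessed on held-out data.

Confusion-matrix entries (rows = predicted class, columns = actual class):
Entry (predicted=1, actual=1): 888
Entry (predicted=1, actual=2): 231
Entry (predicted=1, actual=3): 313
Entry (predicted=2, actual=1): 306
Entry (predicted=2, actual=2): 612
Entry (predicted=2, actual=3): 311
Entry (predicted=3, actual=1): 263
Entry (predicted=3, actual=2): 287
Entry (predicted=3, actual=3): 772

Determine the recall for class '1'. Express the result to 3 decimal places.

0.609

Treat '1' as positive and all other classes as negative.
recall = TP/(TP+FN).
1: TP=888, FN=306+263=569 → 888/1457 = 0.6095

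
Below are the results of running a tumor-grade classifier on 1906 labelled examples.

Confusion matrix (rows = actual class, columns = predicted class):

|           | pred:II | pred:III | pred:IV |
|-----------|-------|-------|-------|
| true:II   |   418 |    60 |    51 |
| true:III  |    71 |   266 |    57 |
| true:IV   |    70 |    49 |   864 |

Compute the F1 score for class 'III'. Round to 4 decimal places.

Treat 'III' as positive and all other classes as negative.
F1 score = 2·TP/(2·TP+FP+FN).
III: TP=266, FP=60+49=109, FN=71+57=128 → 532/769 = 0.69181

0.6918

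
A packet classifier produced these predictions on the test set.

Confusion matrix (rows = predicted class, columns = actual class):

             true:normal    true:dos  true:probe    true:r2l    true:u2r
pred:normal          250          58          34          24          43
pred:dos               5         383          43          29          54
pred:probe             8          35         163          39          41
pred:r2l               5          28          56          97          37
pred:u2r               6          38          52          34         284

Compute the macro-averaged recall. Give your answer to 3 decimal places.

0.628

Per-class recall (TP/(TP+FN)):
  normal: TP=250, FN=5+8+5+6=24 → 250/274 = 0.9124
  dos: TP=383, FN=58+35+28+38=159 → 383/542 = 0.7066
  probe: TP=163, FN=34+43+56+52=185 → 163/348 = 0.4684
  r2l: TP=97, FN=24+29+39+34=126 → 97/223 = 0.4350
  u2r: TP=284, FN=43+54+41+37=175 → 284/459 = 0.6187
Macro-recall = mean = (0.9124 + 0.7066 + 0.4684 + 0.4350 + 0.6187) / 5 = 0.628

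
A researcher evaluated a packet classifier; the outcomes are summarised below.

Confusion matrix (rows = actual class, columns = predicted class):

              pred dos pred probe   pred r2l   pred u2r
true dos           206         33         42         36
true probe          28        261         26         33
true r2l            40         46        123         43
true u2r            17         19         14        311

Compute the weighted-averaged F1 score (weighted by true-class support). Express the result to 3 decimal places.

Per-class F1 score (2·TP/(2·TP+FP+FN)):
  dos: TP=206, FP=28+40+17=85, FN=33+42+36=111 → 412/608 = 0.6776
  probe: TP=261, FP=33+46+19=98, FN=28+26+33=87 → 522/707 = 0.7383
  r2l: TP=123, FP=42+26+14=82, FN=40+46+43=129 → 246/457 = 0.5383
  u2r: TP=311, FP=36+33+43=112, FN=17+19+14=50 → 622/784 = 0.7934
Weighted-F1 score = Σ (supportᵢ/N)·F1 scoreᵢ with N=1278: (317/1278)·0.6776 + (348/1278)·0.7383 + (252/1278)·0.5383 + (361/1278)·0.7934 = 0.699

0.699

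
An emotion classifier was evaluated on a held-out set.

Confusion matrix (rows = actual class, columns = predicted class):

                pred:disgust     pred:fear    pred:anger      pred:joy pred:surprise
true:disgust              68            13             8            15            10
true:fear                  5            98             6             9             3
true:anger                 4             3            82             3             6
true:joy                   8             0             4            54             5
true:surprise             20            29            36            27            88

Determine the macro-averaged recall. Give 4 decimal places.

Per-class recall (TP/(TP+FN)):
  disgust: TP=68, FN=13+8+15+10=46 → 68/114 = 0.59649
  fear: TP=98, FN=5+6+9+3=23 → 98/121 = 0.80992
  anger: TP=82, FN=4+3+3+6=16 → 82/98 = 0.83673
  joy: TP=54, FN=8+0+4+5=17 → 54/71 = 0.76056
  surprise: TP=88, FN=20+29+36+27=112 → 88/200 = 0.44000
Macro-recall = mean = (0.59649 + 0.80992 + 0.83673 + 0.76056 + 0.44000) / 5 = 0.6887

0.6887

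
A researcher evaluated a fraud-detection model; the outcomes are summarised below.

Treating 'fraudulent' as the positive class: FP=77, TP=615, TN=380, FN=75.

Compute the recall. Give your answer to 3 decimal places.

Recall = TP/(TP+FN) = 615/(615+75) = 615/690 = 0.891

0.891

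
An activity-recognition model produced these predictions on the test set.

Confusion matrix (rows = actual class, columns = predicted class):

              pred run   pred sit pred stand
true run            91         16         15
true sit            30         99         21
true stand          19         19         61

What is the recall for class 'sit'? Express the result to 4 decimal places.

0.6600

Take TP from the diagonal, FP from the rest of the 'sit' prediction marginal, FN from the rest of the 'sit' actual marginal.
recall = TP/(TP+FN).
sit: TP=99, FN=30+21=51 → 99/150 = 0.66000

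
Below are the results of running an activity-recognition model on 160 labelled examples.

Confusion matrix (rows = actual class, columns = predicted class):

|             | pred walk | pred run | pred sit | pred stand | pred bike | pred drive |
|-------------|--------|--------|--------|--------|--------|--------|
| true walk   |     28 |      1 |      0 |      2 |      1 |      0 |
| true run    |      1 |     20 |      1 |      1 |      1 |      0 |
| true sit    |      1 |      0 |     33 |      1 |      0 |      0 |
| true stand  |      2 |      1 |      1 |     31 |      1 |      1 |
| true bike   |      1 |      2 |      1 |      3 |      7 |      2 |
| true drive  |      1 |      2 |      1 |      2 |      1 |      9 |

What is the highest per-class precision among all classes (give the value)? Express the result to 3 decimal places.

Per-class precision (TP/(TP+FP)):
  walk: TP=28, FP=1+1+2+1+1=6 → 28/34 = 0.8235
  run: TP=20, FP=1+0+1+2+2=6 → 20/26 = 0.7692
  sit: TP=33, FP=0+1+1+1+1=4 → 33/37 = 0.8919
  stand: TP=31, FP=2+1+1+3+2=9 → 31/40 = 0.7750
  bike: TP=7, FP=1+1+0+1+1=4 → 7/11 = 0.6364
  drive: TP=9, FP=0+0+0+1+2=3 → 9/12 = 0.7500
Highest is class 'sit' with precision = 0.892.

0.892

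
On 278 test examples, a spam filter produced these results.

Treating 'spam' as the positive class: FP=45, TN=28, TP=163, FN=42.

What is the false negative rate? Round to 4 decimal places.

FNR = FN/(FN+TP) = 42/(42+163) = 0.2049

0.2049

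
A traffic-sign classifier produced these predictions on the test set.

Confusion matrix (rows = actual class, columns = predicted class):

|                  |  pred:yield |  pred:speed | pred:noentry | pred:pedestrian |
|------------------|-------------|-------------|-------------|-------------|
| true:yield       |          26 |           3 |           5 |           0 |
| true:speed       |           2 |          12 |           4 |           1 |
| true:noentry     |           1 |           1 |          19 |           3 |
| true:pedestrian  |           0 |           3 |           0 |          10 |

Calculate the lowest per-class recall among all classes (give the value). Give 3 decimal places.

0.632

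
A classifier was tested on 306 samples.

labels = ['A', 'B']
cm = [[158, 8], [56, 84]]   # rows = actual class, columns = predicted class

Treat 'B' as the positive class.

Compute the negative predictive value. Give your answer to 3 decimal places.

NPV = TN/(TN+FN) = 158/(158+56) = 0.738

0.738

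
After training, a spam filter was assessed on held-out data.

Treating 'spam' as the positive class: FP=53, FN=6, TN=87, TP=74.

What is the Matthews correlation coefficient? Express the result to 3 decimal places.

0.532

MCC = (TP·TN − FP·FN) / √((TP+FP)(TP+FN)(TN+FP)(TN+FN))
Numerator = 74·87 − 53·6 = 6120
Denominator = √(127·80·140·93) = √132283200 = 11501.4434
MCC = 6120 / 11501.4434 = 0.532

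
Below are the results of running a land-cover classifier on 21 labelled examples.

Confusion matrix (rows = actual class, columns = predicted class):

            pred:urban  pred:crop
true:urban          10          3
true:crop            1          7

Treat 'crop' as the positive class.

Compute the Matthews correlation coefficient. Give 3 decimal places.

0.626

MCC = (TP·TN − FP·FN) / √((TP+FP)(TP+FN)(TN+FP)(TN+FN))
Numerator = 7·10 − 3·1 = 67
Denominator = √(10·8·13·11) = √11440 = 106.9579
MCC = 67 / 106.9579 = 0.626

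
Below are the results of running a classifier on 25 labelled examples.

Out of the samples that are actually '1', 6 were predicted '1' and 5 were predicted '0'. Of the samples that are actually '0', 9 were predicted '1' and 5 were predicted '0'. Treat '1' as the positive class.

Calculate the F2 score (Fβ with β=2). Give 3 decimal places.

Fβ = (1+β²)·TP / ((1+β²)·TP + β²·FN + FP), with β²=4
= 5·6 / (5·6 + 4·5 + 9) = 0.508

0.508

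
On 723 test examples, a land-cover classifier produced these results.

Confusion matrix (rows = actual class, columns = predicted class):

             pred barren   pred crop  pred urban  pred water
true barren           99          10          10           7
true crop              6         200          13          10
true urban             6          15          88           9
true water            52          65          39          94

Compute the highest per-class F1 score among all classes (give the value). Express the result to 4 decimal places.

Per-class F1 score (2·TP/(2·TP+FP+FN)):
  barren: TP=99, FP=6+6+52=64, FN=10+10+7=27 → 198/289 = 0.68512
  crop: TP=200, FP=10+15+65=90, FN=6+13+10=29 → 400/519 = 0.77071
  urban: TP=88, FP=10+13+39=62, FN=6+15+9=30 → 176/268 = 0.65672
  water: TP=94, FP=7+10+9=26, FN=52+65+39=156 → 188/370 = 0.50811
Highest is class 'crop' with F1 score = 0.7707.

0.7707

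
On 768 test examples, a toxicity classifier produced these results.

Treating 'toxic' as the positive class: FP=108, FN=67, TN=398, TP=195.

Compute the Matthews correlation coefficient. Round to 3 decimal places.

MCC = (TP·TN − FP·FN) / √((TP+FP)(TP+FN)(TN+FP)(TN+FN))
Numerator = 195·398 − 108·67 = 70374
Denominator = √(303·262·506·465) = √18678731940 = 136670.1575
MCC = 70374 / 136670.1575 = 0.515

0.515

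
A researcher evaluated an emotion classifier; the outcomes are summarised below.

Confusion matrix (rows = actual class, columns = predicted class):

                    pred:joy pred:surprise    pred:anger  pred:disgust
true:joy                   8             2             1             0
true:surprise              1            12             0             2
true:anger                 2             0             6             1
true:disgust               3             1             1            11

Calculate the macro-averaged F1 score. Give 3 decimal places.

Per-class F1 score (2·TP/(2·TP+FP+FN)):
  joy: TP=8, FP=1+2+3=6, FN=2+1+0=3 → 16/25 = 0.6400
  surprise: TP=12, FP=2+0+1=3, FN=1+0+2=3 → 24/30 = 0.8000
  anger: TP=6, FP=1+0+1=2, FN=2+0+1=3 → 12/17 = 0.7059
  disgust: TP=11, FP=0+2+1=3, FN=3+1+1=5 → 22/30 = 0.7333
Macro-F1 score = mean = (0.6400 + 0.8000 + 0.7059 + 0.7333) / 4 = 0.720

0.720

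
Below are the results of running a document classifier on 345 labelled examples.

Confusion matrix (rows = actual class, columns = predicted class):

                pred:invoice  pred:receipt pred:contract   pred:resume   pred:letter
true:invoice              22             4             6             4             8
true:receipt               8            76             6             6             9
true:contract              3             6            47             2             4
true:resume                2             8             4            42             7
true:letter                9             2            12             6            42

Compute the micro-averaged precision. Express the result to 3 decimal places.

Micro-averaging pools counts across classes: ΣTP=229, ΣFP=116, ΣFN=116.
Micro-precision = TP/(TP+FP) on pooled counts = 0.664 (equals overall accuracy in single-label multiclass).

0.664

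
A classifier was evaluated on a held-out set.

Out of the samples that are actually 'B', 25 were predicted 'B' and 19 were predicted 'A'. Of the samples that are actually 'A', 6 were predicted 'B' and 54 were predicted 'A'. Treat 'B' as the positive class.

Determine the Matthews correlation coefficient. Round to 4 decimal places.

MCC = (TP·TN − FP·FN) / √((TP+FP)(TP+FN)(TN+FP)(TN+FN))
Numerator = 25·54 − 6·19 = 1236
Denominator = √(31·44·60·73) = √5974320 = 2444.2422
MCC = 1236 / 2444.2422 = 0.5057

0.5057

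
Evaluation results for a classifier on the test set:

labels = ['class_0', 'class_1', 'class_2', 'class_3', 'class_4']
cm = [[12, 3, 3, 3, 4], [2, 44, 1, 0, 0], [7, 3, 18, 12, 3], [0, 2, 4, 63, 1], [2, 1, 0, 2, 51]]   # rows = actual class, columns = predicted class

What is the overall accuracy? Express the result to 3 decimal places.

0.780

Accuracy = trace / total = (12+44+18+63+51=188) / 241 = 188/241 = 0.780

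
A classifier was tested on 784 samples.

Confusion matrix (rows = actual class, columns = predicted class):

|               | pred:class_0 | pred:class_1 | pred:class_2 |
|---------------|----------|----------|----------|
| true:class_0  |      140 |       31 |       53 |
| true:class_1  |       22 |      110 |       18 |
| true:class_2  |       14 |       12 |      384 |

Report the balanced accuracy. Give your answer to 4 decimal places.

0.7650

Balanced accuracy = mean of per-class recall.
  class_0: recall = 140/224 = 0.62500
  class_1: recall = 110/150 = 0.73333
  class_2: recall = 384/410 = 0.93659
Mean = (0.62500 + 0.73333 + 0.93659) / 3 = 0.7650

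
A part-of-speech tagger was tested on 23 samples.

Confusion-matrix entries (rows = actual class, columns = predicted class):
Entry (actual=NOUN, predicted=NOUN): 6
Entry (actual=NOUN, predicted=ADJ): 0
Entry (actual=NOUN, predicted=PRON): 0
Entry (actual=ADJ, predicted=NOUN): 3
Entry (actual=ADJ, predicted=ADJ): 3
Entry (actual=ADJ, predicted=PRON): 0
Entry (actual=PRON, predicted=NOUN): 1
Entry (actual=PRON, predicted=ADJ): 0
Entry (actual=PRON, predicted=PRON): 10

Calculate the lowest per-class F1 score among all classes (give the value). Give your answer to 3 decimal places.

0.667

Per-class F1 score (2·TP/(2·TP+FP+FN)):
  NOUN: TP=6, FP=3+1=4, FN=0+0=0 → 12/16 = 0.7500
  ADJ: TP=3, FP=0+0=0, FN=3+0=3 → 6/9 = 0.6667
  PRON: TP=10, FP=0+0=0, FN=1+0=1 → 20/21 = 0.9524
Lowest is class 'ADJ' with F1 score = 0.667.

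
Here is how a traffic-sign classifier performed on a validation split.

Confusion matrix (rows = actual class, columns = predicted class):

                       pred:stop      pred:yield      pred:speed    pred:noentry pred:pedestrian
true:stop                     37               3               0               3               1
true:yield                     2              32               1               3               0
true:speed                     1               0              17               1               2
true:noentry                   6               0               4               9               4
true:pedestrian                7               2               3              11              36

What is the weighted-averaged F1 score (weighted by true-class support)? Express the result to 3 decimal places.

Per-class F1 score (2·TP/(2·TP+FP+FN)):
  stop: TP=37, FP=2+1+6+7=16, FN=3+0+3+1=7 → 74/97 = 0.7629
  yield: TP=32, FP=3+0+0+2=5, FN=2+1+3+0=6 → 64/75 = 0.8533
  speed: TP=17, FP=0+1+4+3=8, FN=1+0+1+2=4 → 34/46 = 0.7391
  noentry: TP=9, FP=3+3+1+11=18, FN=6+0+4+4=14 → 18/50 = 0.3600
  pedestrian: TP=36, FP=1+0+2+4=7, FN=7+2+3+11=23 → 72/102 = 0.7059
Weighted-F1 score = Σ (supportᵢ/N)·F1 scoreᵢ with N=185: (44/185)·0.7629 + (38/185)·0.8533 + (21/185)·0.7391 + (23/185)·0.3600 + (59/185)·0.7059 = 0.710

0.710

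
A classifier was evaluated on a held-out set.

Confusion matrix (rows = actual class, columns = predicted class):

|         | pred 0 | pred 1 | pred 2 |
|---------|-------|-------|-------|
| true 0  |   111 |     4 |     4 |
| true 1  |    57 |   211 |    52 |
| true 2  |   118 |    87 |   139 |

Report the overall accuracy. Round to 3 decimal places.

0.589

Accuracy = trace / total = (111+211+139=461) / 783 = 461/783 = 0.589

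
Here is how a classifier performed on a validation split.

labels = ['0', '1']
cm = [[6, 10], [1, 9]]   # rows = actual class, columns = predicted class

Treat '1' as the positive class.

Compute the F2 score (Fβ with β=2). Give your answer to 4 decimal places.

0.7627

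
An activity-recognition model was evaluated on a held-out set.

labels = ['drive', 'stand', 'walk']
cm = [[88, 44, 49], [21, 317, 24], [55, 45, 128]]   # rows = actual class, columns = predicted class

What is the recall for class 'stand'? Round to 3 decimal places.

One-vs-rest for 'stand': TP = diagonal; FP = other classes predicted 'stand'; FN = 'stand' predicted as other.
recall = TP/(TP+FN).
stand: TP=317, FN=21+24=45 → 317/362 = 0.8757

0.876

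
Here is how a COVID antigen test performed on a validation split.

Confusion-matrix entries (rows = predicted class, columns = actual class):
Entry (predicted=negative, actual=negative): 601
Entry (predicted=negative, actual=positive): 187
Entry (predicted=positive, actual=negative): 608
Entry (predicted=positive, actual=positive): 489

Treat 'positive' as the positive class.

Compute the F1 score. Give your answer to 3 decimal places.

0.552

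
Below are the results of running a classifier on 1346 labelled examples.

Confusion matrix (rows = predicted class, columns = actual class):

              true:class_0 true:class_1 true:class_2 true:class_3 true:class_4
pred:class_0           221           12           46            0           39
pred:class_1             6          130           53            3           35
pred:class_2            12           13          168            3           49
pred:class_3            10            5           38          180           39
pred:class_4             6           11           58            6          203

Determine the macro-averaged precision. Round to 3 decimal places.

0.666

Per-class precision (TP/(TP+FP)):
  class_0: TP=221, FP=12+46+0+39=97 → 221/318 = 0.6950
  class_1: TP=130, FP=6+53+3+35=97 → 130/227 = 0.5727
  class_2: TP=168, FP=12+13+3+49=77 → 168/245 = 0.6857
  class_3: TP=180, FP=10+5+38+39=92 → 180/272 = 0.6618
  class_4: TP=203, FP=6+11+58+6=81 → 203/284 = 0.7148
Macro-precision = mean = (0.6950 + 0.5727 + 0.6857 + 0.6618 + 0.7148) / 5 = 0.666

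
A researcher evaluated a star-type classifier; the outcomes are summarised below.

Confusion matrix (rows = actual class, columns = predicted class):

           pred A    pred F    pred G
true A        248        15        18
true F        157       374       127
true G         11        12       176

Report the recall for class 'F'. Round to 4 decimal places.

0.5684

Take TP from the diagonal, FP from the rest of the 'F' prediction marginal, FN from the rest of the 'F' actual marginal.
recall = TP/(TP+FN).
F: TP=374, FN=157+127=284 → 374/658 = 0.56839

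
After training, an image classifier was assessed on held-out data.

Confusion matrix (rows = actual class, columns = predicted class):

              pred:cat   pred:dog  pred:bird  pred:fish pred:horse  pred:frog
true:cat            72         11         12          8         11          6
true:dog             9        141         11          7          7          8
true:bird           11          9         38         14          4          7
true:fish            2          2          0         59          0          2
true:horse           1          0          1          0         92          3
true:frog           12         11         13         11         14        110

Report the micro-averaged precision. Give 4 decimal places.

0.7121

Micro-averaging pools counts across classes: ΣTP=512, ΣFP=207, ΣFN=207.
Micro-precision = TP/(TP+FP) on pooled counts = 0.7121 (equals overall accuracy in single-label multiclass).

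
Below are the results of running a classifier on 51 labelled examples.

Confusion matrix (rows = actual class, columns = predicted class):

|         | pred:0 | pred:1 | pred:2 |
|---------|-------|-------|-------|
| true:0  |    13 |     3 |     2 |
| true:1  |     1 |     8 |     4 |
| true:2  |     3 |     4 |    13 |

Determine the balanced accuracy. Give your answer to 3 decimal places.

0.663

Balanced accuracy = mean of per-class recall.
  0: recall = 13/18 = 0.7222
  1: recall = 8/13 = 0.6154
  2: recall = 13/20 = 0.6500
Mean = (0.7222 + 0.6154 + 0.6500) / 3 = 0.663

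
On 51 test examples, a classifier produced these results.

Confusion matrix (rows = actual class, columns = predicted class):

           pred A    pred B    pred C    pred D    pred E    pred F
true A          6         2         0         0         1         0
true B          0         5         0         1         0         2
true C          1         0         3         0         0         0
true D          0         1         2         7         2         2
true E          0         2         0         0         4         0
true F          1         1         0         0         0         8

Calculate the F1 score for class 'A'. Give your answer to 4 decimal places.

0.7059

Treat 'A' as positive and all other classes as negative.
F1 score = 2·TP/(2·TP+FP+FN).
A: TP=6, FP=0+1+0+0+1=2, FN=2+0+0+1+0=3 → 12/17 = 0.70588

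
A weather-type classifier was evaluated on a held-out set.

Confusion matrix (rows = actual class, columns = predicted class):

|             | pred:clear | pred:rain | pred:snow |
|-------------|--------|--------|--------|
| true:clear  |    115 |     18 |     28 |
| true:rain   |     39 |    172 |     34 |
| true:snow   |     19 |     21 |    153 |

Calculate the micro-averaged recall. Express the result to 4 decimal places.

Micro-averaging pools counts across classes: ΣTP=440, ΣFP=159, ΣFN=159.
Micro-recall = TP/(TP+FN) on pooled counts = 0.7346 (equals overall accuracy in single-label multiclass).

0.7346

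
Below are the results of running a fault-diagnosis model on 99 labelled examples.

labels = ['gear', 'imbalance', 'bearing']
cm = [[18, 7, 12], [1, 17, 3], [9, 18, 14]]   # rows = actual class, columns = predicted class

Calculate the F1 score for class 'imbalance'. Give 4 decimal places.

0.5397

Treat 'imbalance' as positive and all other classes as negative.
F1 score = 2·TP/(2·TP+FP+FN).
imbalance: TP=17, FP=7+18=25, FN=1+3=4 → 34/63 = 0.53968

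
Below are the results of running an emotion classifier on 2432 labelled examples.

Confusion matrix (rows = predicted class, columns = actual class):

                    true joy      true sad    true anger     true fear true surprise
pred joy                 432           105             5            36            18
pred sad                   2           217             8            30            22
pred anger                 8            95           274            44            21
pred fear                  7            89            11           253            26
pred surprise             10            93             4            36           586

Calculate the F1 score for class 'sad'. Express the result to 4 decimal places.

0.4943

Treat 'sad' as positive and all other classes as negative.
F1 score = 2·TP/(2·TP+FP+FN).
sad: TP=217, FP=2+8+30+22=62, FN=105+95+89+93=382 → 434/878 = 0.49431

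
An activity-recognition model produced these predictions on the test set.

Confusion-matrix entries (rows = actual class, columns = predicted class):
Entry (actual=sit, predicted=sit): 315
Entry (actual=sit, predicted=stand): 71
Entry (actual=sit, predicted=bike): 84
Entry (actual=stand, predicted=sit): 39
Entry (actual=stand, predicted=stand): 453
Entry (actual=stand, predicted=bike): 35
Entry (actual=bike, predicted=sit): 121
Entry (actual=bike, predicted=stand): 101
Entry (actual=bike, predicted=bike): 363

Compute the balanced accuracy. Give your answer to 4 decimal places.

Balanced accuracy = mean of per-class recall.
  sit: recall = 315/470 = 0.67021
  stand: recall = 453/527 = 0.85958
  bike: recall = 363/585 = 0.62051
Mean = (0.67021 + 0.85958 + 0.62051) / 3 = 0.7168

0.7168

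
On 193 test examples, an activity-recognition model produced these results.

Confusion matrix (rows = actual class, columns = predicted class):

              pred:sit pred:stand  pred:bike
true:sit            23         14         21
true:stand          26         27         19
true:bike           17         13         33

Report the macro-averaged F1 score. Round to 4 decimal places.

Per-class F1 score (2·TP/(2·TP+FP+FN)):
  sit: TP=23, FP=26+17=43, FN=14+21=35 → 46/124 = 0.37097
  stand: TP=27, FP=14+13=27, FN=26+19=45 → 54/126 = 0.42857
  bike: TP=33, FP=21+19=40, FN=17+13=30 → 66/136 = 0.48529
Macro-F1 score = mean = (0.37097 + 0.42857 + 0.48529) / 3 = 0.4283

0.4283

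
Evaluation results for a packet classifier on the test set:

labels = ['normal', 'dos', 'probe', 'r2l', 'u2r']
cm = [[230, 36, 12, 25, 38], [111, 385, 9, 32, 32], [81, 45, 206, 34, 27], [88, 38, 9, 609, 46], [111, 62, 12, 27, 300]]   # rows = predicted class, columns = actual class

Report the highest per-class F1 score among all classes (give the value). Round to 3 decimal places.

0.803

Per-class F1 score (2·TP/(2·TP+FP+FN)):
  normal: TP=230, FP=36+12+25+38=111, FN=111+81+88+111=391 → 460/962 = 0.4782
  dos: TP=385, FP=111+9+32+32=184, FN=36+45+38+62=181 → 770/1135 = 0.6784
  probe: TP=206, FP=81+45+34+27=187, FN=12+9+9+12=42 → 412/641 = 0.6427
  r2l: TP=609, FP=88+38+9+46=181, FN=25+32+34+27=118 → 1218/1517 = 0.8029
  u2r: TP=300, FP=111+62+12+27=212, FN=38+32+27+46=143 → 600/955 = 0.6283
Highest is class 'r2l' with F1 score = 0.803.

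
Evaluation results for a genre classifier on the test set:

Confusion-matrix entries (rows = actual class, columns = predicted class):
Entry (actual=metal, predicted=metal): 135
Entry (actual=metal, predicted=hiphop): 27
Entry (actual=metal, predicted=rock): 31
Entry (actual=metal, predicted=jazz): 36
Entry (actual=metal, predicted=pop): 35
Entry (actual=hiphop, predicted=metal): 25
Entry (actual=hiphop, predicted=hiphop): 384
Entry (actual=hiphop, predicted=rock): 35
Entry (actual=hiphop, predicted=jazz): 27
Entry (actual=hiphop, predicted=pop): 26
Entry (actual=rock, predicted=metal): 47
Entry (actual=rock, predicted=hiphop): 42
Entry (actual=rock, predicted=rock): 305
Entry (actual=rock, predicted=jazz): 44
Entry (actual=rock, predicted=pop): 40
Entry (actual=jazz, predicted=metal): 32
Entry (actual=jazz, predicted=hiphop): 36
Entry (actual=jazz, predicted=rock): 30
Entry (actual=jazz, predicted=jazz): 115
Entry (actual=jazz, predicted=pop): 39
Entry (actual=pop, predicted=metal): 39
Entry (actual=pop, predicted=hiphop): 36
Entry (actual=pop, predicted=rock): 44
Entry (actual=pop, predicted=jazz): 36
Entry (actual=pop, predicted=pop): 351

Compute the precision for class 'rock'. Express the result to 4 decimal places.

One-vs-rest for 'rock': TP = diagonal; FP = other classes predicted 'rock'; FN = 'rock' predicted as other.
precision = TP/(TP+FP).
rock: TP=305, FP=31+35+30+44=140 → 305/445 = 0.68539

0.6854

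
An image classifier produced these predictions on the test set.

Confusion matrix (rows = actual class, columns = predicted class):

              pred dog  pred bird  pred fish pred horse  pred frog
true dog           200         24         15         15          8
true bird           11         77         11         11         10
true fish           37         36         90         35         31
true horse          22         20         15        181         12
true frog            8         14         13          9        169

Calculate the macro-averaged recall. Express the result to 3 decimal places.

0.663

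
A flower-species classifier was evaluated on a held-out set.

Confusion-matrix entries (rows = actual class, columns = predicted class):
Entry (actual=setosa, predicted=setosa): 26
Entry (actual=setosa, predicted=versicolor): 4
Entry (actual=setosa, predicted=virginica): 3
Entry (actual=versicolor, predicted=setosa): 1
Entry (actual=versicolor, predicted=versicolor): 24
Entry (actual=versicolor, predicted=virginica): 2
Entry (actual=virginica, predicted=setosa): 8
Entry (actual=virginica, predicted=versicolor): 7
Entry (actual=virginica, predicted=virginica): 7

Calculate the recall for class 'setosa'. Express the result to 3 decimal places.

0.788

Take TP from the diagonal, FP from the rest of the 'setosa' prediction marginal, FN from the rest of the 'setosa' actual marginal.
recall = TP/(TP+FN).
setosa: TP=26, FN=4+3=7 → 26/33 = 0.7879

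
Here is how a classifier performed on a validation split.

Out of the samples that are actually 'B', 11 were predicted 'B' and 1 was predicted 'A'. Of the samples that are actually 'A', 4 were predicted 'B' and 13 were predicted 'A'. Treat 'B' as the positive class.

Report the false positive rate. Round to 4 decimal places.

0.2353

FPR = FP/(FP+TN) = 4/(4+13) = 0.2353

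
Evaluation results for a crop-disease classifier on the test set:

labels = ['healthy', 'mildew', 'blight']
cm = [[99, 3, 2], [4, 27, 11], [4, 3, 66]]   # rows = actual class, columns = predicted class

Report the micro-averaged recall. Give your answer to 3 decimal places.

Micro-averaging pools counts across classes: ΣTP=192, ΣFP=27, ΣFN=27.
Micro-recall = TP/(TP+FN) on pooled counts = 0.877 (equals overall accuracy in single-label multiclass).

0.877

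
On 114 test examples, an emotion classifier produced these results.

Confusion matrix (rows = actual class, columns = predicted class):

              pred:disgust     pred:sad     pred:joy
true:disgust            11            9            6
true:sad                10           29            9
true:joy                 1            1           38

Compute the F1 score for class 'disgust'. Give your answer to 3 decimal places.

0.458

F1 score = 2·TP/(2·TP+FP+FN).
disgust: TP=11, FP=10+1=11, FN=9+6=15 → 22/48 = 0.4583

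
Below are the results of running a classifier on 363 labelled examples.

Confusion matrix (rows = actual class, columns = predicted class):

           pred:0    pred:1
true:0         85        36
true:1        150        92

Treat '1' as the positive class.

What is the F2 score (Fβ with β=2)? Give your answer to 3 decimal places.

0.420

Fβ = (1+β²)·TP / ((1+β²)·TP + β²·FN + FP), with β²=4
= 5·92 / (5·92 + 4·150 + 36) = 0.420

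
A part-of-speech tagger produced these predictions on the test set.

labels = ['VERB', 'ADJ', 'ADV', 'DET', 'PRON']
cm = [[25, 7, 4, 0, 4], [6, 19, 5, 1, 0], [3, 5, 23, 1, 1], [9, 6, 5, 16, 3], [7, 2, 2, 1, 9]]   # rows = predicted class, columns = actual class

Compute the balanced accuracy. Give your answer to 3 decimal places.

0.590

Balanced accuracy = mean of per-class recall.
  VERB: recall = 25/50 = 0.5000
  ADJ: recall = 19/39 = 0.4872
  ADV: recall = 23/39 = 0.5897
  DET: recall = 16/19 = 0.8421
  PRON: recall = 9/17 = 0.5294
Mean = (0.5000 + 0.4872 + 0.5897 + 0.8421 + 0.5294) / 5 = 0.590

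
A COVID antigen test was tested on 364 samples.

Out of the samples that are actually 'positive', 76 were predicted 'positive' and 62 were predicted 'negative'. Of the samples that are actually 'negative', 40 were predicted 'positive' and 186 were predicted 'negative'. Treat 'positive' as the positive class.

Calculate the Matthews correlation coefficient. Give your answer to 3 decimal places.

0.389

MCC = (TP·TN − FP·FN) / √((TP+FP)(TP+FN)(TN+FP)(TN+FN))
Numerator = 76·186 − 40·62 = 11656
Denominator = √(116·138·226·248) = √897216384 = 29953.5705
MCC = 11656 / 29953.5705 = 0.389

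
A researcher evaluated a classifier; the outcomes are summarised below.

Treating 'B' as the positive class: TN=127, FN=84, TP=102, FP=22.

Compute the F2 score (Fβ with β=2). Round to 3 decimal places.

Fβ = (1+β²)·TP / ((1+β²)·TP + β²·FN + FP), with β²=4
= 5·102 / (5·102 + 4·84 + 22) = 0.588

0.588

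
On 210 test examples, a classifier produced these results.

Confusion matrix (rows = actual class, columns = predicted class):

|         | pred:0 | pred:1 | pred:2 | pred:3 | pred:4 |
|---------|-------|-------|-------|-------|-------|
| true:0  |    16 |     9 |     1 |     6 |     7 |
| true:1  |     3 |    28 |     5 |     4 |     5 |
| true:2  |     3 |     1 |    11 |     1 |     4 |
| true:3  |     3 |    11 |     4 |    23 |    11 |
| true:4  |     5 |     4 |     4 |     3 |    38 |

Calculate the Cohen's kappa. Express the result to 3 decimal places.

0.430

Observed agreement pₒ = trace/N = 116/210 = 0.5524
Expected agreement pₑ = Σ (rowᵢ·colᵢ)/N² = (39·30 + 45·53 + 20·25 + 52·37 + 54·65)/210² = 0.2152
κ = (pₒ − pₑ)/(1 − pₑ) = (0.5524 − 0.2152)/(1 − 0.2152) = 0.430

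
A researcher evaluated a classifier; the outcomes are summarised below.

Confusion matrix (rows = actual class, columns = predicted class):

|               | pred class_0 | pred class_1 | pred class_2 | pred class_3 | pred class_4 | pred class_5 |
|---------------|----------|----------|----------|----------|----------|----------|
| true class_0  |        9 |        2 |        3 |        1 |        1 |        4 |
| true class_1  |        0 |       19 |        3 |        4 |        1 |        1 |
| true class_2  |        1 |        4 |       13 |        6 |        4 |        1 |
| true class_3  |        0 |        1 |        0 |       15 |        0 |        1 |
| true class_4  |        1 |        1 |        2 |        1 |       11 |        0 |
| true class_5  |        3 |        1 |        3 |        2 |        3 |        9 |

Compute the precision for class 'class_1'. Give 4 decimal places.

One-vs-rest for 'class_1': TP = diagonal; FP = other classes predicted 'class_1'; FN = 'class_1' predicted as other.
precision = TP/(TP+FP).
class_1: TP=19, FP=2+4+1+1+1=9 → 19/28 = 0.67857

0.6786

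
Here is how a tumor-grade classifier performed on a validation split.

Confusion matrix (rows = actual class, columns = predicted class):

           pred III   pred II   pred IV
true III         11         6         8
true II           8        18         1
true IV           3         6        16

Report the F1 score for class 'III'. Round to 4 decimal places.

0.4681

Take TP from the diagonal, FP from the rest of the 'III' prediction marginal, FN from the rest of the 'III' actual marginal.
F1 score = 2·TP/(2·TP+FP+FN).
III: TP=11, FP=8+3=11, FN=6+8=14 → 22/47 = 0.46809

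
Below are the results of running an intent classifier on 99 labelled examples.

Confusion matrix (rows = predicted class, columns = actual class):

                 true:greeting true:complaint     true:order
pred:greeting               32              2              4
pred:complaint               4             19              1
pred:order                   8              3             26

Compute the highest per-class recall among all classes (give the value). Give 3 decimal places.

0.839

Per-class recall (TP/(TP+FN)):
  greeting: TP=32, FN=4+8=12 → 32/44 = 0.7273
  complaint: TP=19, FN=2+3=5 → 19/24 = 0.7917
  order: TP=26, FN=4+1=5 → 26/31 = 0.8387
Highest is class 'order' with recall = 0.839.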